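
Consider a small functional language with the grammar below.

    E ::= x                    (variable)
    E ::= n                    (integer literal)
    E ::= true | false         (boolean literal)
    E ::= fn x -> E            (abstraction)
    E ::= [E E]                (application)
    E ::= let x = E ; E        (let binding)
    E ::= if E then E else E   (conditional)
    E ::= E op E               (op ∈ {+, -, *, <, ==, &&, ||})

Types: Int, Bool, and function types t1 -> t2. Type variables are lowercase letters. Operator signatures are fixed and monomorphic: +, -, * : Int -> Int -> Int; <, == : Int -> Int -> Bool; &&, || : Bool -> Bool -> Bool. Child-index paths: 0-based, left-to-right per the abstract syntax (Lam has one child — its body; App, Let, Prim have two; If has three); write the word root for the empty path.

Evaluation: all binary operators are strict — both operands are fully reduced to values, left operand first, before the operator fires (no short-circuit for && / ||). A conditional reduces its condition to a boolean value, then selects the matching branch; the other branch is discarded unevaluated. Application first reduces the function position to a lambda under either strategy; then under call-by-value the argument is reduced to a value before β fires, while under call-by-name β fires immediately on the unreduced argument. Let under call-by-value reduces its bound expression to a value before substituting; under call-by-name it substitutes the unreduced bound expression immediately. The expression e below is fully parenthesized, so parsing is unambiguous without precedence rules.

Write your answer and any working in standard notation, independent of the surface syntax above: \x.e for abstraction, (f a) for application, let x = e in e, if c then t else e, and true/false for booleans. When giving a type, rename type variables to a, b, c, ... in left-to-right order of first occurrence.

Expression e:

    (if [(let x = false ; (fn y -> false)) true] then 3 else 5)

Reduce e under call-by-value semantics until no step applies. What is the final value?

Working:
step 0: (if ((let x = false in (\y.false)) true) then 3 else 5)
step 1: [let@0.0] (if ((\y.false) true) then 3 else 5)
step 2: [beta@0] (if false then 3 else 5)
step 3: [if@root] 5

Answer: 5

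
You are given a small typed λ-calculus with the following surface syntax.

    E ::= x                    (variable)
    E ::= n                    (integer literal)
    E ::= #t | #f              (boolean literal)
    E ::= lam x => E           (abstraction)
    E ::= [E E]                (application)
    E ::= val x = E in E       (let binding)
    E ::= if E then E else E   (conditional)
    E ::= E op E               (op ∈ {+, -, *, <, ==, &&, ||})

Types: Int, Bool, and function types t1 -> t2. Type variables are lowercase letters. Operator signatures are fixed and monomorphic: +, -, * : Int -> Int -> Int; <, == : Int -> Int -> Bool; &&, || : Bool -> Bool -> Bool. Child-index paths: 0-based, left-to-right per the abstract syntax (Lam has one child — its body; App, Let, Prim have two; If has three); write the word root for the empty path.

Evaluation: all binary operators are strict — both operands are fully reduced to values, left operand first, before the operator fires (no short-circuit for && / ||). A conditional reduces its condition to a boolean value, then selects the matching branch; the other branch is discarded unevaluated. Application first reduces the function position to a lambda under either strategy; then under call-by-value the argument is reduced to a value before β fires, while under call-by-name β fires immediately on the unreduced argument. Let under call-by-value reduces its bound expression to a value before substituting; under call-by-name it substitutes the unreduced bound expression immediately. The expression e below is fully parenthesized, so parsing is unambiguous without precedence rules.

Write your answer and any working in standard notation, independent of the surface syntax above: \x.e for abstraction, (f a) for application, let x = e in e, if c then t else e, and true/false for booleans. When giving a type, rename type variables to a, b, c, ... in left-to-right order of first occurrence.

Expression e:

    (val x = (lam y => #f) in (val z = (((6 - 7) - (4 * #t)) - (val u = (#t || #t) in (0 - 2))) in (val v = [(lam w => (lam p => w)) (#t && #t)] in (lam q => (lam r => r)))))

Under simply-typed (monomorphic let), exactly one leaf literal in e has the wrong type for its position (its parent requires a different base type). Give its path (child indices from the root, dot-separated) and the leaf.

Trace:
\y._ : a -> Bool
let x : a -> Bool
  unify Int ~ Int
  unify Int ~ Int
  unify Int ~ Int
  unify Int ~ Int
  unify Bool ~ Int
  FAIL: mismatch Bool ~ Int

Answer: 1.0.0.1.1 : true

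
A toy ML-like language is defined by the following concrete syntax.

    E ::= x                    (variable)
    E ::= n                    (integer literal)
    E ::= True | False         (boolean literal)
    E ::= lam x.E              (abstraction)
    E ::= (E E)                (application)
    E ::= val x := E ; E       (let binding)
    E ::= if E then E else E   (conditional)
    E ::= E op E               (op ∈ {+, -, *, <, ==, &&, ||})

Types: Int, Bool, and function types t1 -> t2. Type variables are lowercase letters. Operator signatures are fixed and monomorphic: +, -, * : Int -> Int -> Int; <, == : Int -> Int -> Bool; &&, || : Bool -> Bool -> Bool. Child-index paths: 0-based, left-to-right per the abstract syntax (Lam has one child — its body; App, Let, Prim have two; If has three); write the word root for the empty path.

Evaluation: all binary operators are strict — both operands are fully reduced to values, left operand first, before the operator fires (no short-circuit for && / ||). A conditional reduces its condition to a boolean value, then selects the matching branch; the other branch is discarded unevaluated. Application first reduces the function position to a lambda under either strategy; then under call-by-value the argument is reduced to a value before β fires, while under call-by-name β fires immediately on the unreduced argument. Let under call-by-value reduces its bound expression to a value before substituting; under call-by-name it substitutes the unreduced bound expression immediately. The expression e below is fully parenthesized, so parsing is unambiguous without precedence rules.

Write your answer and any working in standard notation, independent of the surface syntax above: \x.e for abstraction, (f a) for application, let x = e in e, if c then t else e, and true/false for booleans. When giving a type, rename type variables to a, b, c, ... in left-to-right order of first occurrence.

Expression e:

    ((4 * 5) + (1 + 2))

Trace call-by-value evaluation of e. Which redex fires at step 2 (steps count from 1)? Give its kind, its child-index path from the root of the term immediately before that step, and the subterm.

Trace:
step 0: ((4 * 5) + (1 + 2))
step 1: [delta@0] (20 + (1 + 2))
step 2: [delta@1] (20 + 3)

Answer: delta at 1 : (1 + 2)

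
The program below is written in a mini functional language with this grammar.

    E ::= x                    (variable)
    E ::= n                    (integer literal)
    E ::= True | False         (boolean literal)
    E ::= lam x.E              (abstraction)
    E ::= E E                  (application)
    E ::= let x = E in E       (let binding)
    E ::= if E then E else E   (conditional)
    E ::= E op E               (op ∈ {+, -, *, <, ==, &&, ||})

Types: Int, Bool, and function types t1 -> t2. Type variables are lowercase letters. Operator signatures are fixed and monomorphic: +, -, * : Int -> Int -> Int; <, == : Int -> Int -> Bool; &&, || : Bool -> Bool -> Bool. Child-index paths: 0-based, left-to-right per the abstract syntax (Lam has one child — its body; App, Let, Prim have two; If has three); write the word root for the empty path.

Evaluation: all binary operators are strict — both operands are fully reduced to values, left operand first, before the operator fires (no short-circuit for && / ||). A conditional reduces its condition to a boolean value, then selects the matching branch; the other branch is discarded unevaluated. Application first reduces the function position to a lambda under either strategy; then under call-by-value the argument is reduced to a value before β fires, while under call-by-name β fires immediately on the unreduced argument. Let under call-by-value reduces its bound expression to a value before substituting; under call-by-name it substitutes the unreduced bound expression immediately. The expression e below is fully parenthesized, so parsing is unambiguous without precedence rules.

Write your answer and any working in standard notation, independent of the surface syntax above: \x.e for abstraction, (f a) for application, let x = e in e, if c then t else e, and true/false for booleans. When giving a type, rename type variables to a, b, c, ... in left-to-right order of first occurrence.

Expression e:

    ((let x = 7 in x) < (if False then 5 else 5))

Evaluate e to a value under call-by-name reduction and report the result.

Derivation:
step 0: ((let x = 7 in x) < (if false then 5 else 5))
step 1: [let@0] (7 < (if false then 5 else 5))
step 2: [if@1] (7 < 5)
step 3: [delta@root] false

Answer: false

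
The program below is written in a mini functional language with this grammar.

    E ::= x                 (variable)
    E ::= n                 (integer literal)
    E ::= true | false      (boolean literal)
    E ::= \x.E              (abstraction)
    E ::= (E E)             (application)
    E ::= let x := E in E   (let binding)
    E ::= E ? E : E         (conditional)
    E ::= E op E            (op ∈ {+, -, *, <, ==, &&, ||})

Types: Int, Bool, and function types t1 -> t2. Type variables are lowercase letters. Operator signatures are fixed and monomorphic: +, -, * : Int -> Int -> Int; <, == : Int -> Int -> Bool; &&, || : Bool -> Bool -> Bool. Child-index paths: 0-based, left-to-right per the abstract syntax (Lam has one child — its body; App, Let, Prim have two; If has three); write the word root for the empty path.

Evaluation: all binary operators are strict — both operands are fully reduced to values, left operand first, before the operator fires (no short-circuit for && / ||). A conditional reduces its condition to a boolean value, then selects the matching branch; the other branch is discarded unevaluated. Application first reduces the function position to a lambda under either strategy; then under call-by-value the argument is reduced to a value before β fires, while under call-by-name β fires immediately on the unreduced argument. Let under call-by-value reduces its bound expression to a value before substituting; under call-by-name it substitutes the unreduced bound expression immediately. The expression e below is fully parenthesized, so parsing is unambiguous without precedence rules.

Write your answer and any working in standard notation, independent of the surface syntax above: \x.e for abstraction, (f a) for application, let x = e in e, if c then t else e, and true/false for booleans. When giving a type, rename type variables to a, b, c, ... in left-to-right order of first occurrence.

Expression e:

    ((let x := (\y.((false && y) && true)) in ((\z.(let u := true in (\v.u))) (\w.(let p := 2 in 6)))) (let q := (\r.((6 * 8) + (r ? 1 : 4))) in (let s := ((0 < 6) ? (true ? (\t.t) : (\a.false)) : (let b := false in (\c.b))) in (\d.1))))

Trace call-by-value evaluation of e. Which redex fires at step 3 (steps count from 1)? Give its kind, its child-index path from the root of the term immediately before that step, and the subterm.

Answer: let at 0 : (let u = true in (\v.u))

Derivation:
step 0: ((let x = (\y.((false && y) && true)) in ((\z.(let u = true in (\v.u))) (\w.(let p = 2 in 6)))) (let q = (\r.((6 * 8) + (if r then 1 else 4))) in (let s = (if (0 < 6) then (if true then (\t.t) else (\a.false)) else (let b = false in (\c.b))) in (\d.1))))
step 1: [let@0] (((\z.(let u = true in (\v.u))) (\w.(let p = 2 in 6))) (let q = (\r.((6 * 8) + (if r then 1 else 4))) in (let s = (if (0 < 6) then (if true then (\t.t) else (\a.false)) else (let b = false in (\c.b))) in (\d.1))))
step 2: [beta@0] ((let u = true in (\v.u)) (let q = (\r.((6 * 8) + (if r then 1 else 4))) in (let s = (if (0 < 6) then (if true then (\t.t) else (\a.false)) else (let b = false in (\c.b))) in (\d.1))))
step 3: [let@0] ((\v.true) (let q = (\r.((6 * 8) + (if r then 1 else 4))) in (let s = (if (0 < 6) then (if true then (\t.t) else (\a.false)) else (let b = false in (\c.b))) in (\d.1))))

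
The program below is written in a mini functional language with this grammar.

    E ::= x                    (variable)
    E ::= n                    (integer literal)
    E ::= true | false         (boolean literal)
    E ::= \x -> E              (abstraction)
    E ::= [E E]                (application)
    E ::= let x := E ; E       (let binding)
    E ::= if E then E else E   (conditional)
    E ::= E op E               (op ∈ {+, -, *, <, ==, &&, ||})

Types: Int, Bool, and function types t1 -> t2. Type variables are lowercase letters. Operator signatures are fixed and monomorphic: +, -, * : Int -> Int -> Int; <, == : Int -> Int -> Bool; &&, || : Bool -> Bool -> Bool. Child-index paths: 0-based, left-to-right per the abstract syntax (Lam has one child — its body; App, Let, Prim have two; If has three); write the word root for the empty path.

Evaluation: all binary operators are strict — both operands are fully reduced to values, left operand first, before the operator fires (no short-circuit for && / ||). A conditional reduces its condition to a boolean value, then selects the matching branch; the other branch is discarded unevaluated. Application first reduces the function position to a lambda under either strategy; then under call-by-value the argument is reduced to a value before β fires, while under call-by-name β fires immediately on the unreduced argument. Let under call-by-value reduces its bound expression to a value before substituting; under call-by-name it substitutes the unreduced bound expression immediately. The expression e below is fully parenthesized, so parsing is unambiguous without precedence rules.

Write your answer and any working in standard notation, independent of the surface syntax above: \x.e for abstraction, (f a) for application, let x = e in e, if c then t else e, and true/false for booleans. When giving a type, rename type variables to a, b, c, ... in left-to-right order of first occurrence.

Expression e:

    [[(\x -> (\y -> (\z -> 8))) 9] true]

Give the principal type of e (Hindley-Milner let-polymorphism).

Answer: a -> Int

Derivation:
\z._ : c -> Int
\y._ : b -> c -> Int
\x._ : a -> b -> c -> Int
  unify a -> b -> c -> Int ~ Int -> d
  unify a ~ Int
  unify b -> c -> Int ~ d
_ _ : b -> c -> Int
  unify b -> c -> Int ~ Bool -> e
  unify b ~ Bool
  unify c -> Int ~ e
_ _ : c -> Int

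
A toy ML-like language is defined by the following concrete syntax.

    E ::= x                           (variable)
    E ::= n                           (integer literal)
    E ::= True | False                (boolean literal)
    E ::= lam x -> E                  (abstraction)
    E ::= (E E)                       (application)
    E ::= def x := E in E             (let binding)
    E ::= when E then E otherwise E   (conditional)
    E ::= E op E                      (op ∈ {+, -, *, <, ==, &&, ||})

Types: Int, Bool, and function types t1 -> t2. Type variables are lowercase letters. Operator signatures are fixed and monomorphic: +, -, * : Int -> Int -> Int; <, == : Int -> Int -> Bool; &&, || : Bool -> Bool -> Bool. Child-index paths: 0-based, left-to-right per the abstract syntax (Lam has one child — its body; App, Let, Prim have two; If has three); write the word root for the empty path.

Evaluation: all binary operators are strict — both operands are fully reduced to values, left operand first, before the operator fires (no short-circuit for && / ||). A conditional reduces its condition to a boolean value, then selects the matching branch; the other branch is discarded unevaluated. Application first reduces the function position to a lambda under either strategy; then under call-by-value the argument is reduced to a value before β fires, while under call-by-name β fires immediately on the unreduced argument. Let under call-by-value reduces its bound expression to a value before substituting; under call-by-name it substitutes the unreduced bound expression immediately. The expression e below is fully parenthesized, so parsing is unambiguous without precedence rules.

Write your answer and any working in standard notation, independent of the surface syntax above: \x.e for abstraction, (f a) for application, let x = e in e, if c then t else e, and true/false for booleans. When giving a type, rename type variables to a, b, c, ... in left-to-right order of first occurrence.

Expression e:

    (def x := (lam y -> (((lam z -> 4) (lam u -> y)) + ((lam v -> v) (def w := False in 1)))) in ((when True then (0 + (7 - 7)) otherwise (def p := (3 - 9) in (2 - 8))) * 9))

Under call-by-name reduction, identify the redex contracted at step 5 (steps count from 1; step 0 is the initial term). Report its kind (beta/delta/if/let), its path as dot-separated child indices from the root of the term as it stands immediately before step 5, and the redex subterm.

Answer: delta at root : (0 * 9)

Working:
step 0: (let x = (\y.(((\z.4) (\u.y)) + ((\v.v) (let w = false in 1)))) in ((if true then (0 + (7 - 7)) else (let p = (3 - 9) in (2 - 8))) * 9))
step 1: [let@root] ((if true then (0 + (7 - 7)) else (let p = (3 - 9) in (2 - 8))) * 9)
step 2: [if@0] ((0 + (7 - 7)) * 9)
step 3: [delta@0.1] ((0 + 0) * 9)
step 4: [delta@0] (0 * 9)
step 5: [delta@root] 0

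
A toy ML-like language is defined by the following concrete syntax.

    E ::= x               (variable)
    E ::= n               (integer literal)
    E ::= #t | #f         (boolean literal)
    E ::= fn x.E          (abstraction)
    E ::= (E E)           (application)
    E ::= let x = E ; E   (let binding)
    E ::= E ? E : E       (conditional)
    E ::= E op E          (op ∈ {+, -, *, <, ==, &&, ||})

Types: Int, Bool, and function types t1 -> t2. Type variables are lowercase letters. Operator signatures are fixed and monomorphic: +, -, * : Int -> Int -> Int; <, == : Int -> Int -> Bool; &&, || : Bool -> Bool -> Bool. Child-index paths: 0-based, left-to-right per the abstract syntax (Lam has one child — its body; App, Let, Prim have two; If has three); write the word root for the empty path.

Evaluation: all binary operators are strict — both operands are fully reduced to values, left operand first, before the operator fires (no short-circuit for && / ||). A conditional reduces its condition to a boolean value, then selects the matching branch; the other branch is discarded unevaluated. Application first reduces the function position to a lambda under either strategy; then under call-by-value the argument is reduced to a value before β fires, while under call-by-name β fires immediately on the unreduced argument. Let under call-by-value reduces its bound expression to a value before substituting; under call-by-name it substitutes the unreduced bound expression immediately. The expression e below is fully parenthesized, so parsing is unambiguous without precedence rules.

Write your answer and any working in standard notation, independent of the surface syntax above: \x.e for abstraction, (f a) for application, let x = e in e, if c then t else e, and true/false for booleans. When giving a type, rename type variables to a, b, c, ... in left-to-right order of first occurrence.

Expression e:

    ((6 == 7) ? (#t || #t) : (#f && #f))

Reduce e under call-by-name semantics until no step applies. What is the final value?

Answer: false

Working:
step 0: (if (6 == 7) then (true || true) else (false && false))
step 1: [delta@0] (if false then (true || true) else (false && false))
step 2: [if@root] (false && false)
step 3: [delta@root] false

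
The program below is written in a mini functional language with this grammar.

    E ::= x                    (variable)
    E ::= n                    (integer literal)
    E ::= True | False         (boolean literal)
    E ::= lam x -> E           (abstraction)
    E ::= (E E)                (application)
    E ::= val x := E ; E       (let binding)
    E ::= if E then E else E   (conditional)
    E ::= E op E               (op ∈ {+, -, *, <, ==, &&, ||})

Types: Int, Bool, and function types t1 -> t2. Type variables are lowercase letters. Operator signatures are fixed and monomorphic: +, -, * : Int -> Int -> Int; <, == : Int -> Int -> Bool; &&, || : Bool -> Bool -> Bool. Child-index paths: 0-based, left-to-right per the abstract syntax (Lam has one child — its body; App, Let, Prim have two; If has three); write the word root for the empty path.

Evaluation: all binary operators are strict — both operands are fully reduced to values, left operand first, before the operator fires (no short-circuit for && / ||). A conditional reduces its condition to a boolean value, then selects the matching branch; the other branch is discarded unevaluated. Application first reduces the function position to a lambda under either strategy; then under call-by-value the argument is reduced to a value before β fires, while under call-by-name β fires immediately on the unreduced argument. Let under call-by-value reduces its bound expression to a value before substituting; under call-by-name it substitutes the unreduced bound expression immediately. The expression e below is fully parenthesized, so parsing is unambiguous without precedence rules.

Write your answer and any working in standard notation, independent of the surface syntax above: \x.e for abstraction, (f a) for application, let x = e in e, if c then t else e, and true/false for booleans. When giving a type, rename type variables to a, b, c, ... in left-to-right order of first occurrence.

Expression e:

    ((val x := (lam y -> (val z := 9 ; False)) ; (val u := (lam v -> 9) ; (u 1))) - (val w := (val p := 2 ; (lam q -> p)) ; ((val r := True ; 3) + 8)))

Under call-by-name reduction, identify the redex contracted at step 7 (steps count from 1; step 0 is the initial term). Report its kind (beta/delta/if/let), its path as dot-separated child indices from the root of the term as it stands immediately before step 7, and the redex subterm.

Derivation:
step 0: ((let x = (\y.(let z = 9 in false)) in (let u = (\v.9) in (u 1))) - (let w = (let p = 2 in (\q.p)) in ((let r = true in 3) + 8)))
step 1: [let@0] ((let u = (\v.9) in (u 1)) - (let w = (let p = 2 in (\q.p)) in ((let r = true in 3) + 8)))
step 2: [let@0] (((\v.9) 1) - (let w = (let p = 2 in (\q.p)) in ((let r = true in 3) + 8)))
step 3: [beta@0] (9 - (let w = (let p = 2 in (\q.p)) in ((let r = true in 3) + 8)))
step 4: [let@1] (9 - ((let r = true in 3) + 8))
step 5: [let@1.0] (9 - (3 + 8))
step 6: [delta@1] (9 - 11)
step 7: [delta@root] -2

Answer: delta at root : (9 - 11)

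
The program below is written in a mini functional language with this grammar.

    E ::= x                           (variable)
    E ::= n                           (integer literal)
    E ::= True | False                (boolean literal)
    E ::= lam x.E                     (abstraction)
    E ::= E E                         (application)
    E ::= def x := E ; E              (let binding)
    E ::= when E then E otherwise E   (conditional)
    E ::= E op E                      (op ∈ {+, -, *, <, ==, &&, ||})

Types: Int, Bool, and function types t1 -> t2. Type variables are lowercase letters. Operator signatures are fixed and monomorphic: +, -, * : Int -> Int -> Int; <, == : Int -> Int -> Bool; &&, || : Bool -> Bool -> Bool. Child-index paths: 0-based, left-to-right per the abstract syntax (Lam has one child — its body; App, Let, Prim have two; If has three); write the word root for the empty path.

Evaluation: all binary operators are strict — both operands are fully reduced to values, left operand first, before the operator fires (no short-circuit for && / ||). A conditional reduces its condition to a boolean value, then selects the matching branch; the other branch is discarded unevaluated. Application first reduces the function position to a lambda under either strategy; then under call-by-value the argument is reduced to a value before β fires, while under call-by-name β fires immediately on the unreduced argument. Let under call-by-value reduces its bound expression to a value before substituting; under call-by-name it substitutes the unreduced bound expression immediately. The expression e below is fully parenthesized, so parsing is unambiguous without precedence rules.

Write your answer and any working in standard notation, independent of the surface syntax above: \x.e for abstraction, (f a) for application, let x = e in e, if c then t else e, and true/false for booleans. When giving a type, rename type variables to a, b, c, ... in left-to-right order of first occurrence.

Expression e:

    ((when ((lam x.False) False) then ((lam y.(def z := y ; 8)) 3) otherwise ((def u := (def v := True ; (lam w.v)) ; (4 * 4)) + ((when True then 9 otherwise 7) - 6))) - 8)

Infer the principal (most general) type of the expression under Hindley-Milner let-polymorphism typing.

Trace:
\x._ : a -> Bool
  unify a -> Bool ~ Bool -> b
  unify a ~ Bool
  unify Bool ~ b
_ _ : Bool
  unify Bool ~ Bool
y : c
let z : c
\y._ : c -> Int
  unify c -> Int ~ Int -> d
  unify c ~ Int
  unify Int ~ d
_ _ : Int
let v : Bool
v : Bool
\w._ : e -> Bool
let u : forall. e -> Bool
  unify Int ~ Int
  unify Int ~ Int
  unify Int ~ Int
  unify Bool ~ Bool
  unify Int ~ Int
  unify Int ~ Int
  unify Int ~ Int
  unify Int ~ Int
  unify Int ~ Int
  unify Int ~ Int
  unify Int ~ Int

Answer: Int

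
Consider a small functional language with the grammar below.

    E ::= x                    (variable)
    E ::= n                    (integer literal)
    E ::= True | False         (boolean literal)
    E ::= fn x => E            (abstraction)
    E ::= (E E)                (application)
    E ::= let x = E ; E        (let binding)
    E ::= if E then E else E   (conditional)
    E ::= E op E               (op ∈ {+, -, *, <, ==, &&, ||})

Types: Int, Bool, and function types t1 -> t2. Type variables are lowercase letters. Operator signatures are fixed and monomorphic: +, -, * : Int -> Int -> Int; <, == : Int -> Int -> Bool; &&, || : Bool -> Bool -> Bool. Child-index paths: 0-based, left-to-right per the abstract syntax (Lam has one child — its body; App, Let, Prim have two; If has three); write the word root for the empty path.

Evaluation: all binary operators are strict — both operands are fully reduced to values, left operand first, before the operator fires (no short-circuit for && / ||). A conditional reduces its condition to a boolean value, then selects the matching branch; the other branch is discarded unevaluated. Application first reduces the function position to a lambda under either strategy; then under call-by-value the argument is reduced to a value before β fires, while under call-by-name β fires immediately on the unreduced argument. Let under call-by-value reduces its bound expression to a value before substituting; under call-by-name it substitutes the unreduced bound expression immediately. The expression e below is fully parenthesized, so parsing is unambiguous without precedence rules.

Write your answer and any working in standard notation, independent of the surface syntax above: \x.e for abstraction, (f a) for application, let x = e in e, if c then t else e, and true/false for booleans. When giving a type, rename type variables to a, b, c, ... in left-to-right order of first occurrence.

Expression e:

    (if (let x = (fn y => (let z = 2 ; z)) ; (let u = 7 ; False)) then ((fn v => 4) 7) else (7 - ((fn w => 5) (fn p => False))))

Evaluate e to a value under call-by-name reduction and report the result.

Trace:
step 0: (if (let x = (\y.(let z = 2 in z)) in (let u = 7 in false)) then ((\v.4) 7) else (7 - ((\w.5) (\p.false))))
step 1: [let@0] (if (let u = 7 in false) then ((\v.4) 7) else (7 - ((\w.5) (\p.false))))
step 2: [let@0] (if false then ((\v.4) 7) else (7 - ((\w.5) (\p.false))))
step 3: [if@root] (7 - ((\w.5) (\p.false)))
step 4: [beta@1] (7 - 5)
step 5: [delta@root] 2

Answer: 2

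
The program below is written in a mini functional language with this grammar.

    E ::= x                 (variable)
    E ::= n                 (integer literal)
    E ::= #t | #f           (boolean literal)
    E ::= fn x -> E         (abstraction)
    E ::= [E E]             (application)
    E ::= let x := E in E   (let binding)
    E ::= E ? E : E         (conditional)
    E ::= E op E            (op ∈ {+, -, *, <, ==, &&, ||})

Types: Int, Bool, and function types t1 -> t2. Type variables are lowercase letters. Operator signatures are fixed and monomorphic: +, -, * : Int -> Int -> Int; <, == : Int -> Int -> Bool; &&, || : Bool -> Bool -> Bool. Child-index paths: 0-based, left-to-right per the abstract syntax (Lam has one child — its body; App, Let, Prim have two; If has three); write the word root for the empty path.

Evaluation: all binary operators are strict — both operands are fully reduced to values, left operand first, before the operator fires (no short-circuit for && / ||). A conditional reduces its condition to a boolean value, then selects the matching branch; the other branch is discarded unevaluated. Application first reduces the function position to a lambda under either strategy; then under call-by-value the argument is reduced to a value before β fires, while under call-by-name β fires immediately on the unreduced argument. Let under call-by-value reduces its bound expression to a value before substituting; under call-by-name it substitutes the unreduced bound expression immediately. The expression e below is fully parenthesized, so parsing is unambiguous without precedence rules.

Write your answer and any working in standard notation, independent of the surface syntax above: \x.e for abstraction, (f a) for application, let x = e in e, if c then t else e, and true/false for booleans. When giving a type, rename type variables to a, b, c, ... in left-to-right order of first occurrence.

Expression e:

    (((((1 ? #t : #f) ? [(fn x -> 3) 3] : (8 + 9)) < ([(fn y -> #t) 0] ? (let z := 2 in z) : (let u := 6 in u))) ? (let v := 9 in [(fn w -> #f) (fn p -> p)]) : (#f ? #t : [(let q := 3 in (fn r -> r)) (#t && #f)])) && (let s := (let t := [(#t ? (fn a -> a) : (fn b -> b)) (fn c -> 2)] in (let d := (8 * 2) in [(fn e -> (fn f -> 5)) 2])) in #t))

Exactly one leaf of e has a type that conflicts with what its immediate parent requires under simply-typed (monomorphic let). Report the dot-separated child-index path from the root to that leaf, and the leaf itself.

Working:
  unify Int ~ Bool
  FAIL: mismatch Int ~ Bool

Answer: 0.0.0.0.0 : 1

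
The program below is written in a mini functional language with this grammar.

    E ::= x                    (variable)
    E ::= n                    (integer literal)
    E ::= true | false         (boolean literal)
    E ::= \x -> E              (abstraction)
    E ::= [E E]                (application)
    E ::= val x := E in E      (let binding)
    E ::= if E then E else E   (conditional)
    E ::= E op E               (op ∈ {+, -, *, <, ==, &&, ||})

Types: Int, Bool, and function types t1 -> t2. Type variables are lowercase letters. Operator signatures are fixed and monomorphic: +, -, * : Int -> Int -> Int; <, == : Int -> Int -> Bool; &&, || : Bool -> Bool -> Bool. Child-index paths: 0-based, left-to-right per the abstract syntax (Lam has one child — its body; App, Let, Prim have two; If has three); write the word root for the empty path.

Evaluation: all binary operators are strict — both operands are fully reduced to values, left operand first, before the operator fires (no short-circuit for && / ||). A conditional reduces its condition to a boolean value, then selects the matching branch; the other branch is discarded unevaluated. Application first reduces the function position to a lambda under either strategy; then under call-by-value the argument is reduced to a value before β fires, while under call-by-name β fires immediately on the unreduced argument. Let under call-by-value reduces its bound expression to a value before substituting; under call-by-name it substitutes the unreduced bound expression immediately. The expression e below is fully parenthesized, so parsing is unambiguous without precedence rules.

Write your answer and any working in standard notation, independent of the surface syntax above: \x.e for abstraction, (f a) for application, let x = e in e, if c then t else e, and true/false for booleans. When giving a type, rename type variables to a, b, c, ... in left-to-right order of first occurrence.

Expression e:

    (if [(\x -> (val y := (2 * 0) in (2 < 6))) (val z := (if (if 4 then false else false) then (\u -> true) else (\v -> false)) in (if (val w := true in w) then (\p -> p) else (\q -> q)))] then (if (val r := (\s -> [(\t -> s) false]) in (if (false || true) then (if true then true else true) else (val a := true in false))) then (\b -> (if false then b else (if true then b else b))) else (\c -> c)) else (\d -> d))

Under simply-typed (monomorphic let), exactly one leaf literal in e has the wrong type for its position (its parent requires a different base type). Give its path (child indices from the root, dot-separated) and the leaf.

Derivation:
  unify Int ~ Int
  unify Int ~ Int
let y : Int
  unify Int ~ Int
  unify Int ~ Int
\x._ : a -> Bool
  unify Int ~ Bool
  FAIL: mismatch Int ~ Bool

Answer: 0.1.0.0.0 : 4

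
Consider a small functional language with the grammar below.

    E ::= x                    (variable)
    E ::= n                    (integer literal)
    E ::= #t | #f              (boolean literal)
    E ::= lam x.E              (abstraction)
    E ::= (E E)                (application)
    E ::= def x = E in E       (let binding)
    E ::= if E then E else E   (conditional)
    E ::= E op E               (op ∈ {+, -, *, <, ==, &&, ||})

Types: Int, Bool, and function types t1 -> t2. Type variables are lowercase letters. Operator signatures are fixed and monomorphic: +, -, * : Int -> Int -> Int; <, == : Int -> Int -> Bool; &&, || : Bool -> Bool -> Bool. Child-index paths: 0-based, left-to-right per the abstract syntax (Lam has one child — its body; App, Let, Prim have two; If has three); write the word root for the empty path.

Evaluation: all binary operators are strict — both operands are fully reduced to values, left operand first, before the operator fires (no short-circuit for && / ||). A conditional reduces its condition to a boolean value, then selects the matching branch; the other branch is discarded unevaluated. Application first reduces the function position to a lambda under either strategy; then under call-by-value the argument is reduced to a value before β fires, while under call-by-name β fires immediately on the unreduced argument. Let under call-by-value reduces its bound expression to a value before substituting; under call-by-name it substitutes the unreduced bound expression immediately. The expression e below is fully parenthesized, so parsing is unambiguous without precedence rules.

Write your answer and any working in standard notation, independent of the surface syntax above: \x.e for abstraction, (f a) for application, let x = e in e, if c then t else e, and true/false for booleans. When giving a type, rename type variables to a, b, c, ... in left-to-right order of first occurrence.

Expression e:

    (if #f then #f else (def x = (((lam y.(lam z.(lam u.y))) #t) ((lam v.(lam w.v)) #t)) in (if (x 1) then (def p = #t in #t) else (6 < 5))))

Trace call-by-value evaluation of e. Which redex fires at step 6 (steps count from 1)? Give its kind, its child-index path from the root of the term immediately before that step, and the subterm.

Trace:
step 0: (if false then false else (let x = (((\y.(\z.(\u.y))) true) ((\v.(\w.v)) true)) in (if (x 1) then (let p = true in true) else (6 < 5))))
step 1: [if@root] (let x = (((\y.(\z.(\u.y))) true) ((\v.(\w.v)) true)) in (if (x 1) then (let p = true in true) else (6 < 5)))
step 2: [beta@0.0] (let x = ((\z.(\u.true)) ((\v.(\w.v)) true)) in (if (x 1) then (let p = true in true) else (6 < 5)))
step 3: [beta@0.1] (let x = ((\z.(\u.true)) (\w.true)) in (if (x 1) then (let p = true in true) else (6 < 5)))
step 4: [beta@0] (let x = (\u.true) in (if (x 1) then (let p = true in true) else (6 < 5)))
step 5: [let@root] (if ((\u.true) 1) then (let p = true in true) else (6 < 5))
step 6: [beta@0] (if true then (let p = true in true) else (6 < 5))

Answer: beta at 0 : ((\u.true) 1)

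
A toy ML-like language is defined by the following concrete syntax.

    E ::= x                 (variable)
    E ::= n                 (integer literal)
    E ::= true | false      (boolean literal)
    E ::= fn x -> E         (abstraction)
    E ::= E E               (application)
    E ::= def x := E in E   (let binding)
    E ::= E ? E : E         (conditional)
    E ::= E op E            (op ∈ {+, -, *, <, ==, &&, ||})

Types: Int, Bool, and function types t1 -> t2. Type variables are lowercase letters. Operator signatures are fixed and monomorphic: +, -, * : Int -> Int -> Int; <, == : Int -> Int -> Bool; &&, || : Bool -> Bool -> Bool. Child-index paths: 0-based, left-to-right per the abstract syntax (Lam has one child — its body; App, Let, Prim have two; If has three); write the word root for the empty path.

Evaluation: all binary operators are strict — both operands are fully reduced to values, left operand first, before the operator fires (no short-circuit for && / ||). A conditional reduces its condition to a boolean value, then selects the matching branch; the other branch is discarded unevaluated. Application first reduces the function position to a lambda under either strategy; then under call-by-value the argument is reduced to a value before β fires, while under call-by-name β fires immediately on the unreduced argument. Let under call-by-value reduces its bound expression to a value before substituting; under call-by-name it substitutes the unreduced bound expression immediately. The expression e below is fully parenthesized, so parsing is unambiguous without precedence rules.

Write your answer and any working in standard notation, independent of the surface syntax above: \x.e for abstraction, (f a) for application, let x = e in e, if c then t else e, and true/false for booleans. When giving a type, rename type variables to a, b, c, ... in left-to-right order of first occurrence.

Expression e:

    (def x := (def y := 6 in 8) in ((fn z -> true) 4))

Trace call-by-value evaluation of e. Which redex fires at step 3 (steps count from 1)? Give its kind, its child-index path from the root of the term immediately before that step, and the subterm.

Working:
step 0: (let x = (let y = 6 in 8) in ((\z.true) 4))
step 1: [let@0] (let x = 8 in ((\z.true) 4))
step 2: [let@root] ((\z.true) 4)
step 3: [beta@root] true

Answer: beta at root : ((\z.true) 4)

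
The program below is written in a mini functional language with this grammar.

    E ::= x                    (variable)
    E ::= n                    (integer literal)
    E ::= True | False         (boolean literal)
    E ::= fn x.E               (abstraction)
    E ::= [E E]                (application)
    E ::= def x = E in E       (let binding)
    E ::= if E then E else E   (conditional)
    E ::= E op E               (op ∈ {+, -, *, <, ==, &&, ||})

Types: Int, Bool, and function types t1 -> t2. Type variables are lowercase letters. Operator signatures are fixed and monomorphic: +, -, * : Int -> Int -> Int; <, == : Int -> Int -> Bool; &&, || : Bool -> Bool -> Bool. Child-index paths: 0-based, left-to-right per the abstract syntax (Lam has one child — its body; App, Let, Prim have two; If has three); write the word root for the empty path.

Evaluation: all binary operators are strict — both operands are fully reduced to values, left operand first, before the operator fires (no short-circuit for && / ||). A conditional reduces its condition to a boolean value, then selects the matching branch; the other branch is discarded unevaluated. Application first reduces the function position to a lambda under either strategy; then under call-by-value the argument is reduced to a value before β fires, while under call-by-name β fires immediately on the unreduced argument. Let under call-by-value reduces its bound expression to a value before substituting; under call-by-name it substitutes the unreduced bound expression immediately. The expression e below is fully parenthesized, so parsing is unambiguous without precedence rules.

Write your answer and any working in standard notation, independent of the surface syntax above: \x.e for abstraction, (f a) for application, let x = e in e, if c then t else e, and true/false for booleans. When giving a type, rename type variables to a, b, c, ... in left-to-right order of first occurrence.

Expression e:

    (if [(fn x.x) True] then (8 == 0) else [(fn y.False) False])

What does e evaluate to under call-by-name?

Trace:
step 0: (if ((\x.x) true) then (8 == 0) else ((\y.false) false))
step 1: [beta@0] (if true then (8 == 0) else ((\y.false) false))
step 2: [if@root] (8 == 0)
step 3: [delta@root] false

Answer: false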